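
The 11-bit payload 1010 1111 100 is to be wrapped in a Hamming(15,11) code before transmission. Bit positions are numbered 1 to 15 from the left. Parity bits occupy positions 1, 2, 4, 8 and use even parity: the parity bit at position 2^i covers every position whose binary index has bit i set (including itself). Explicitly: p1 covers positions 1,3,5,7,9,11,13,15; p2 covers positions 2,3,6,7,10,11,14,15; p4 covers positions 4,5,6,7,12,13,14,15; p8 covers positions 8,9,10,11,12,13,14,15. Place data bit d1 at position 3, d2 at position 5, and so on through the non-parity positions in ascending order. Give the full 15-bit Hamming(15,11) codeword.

Place data bits at non-power-of-two positions: b3=1, b5=0, b6=1, b7=0, b9=1, b10=1, b11=1, b12=1, b13=1, b14=0, b15=0.
p1 = XOR of data positions {3,5,7,9,11,13,15} = 1⊕0⊕0⊕1⊕1⊕1⊕0 = 0
p2 = XOR of data positions {3,6,7,10,11,14,15} = 1⊕1⊕0⊕1⊕1⊕0⊕0 = 0
p4 = XOR of data positions {5,6,7,12,13,14,15} = 0⊕1⊕0⊕1⊕1⊕0⊕0 = 1
p8 = XOR of data positions {9,10,11,12,13,14,15} = 1⊕1⊕1⊕1⊕1⊕0⊕0 = 1
Codeword b1..b15 = 001101011111100

001101011111100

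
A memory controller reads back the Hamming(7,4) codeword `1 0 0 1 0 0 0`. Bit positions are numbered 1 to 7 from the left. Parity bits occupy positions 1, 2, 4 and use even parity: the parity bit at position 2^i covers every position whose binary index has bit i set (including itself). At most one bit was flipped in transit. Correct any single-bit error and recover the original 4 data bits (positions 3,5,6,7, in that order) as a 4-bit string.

0100

s1: b1⊕b3⊕b5⊕b7 = 1⊕0⊕0⊕0 = 1
s2: b2⊕b3⊕b6⊕b7 = 0⊕0⊕0⊕0 = 0
s4: b4⊕b5⊕b6⊕b7 = 1⊕0⊕0⊕0 = 1
Syndrome (s4...s1) = 101 → position 5.
Flip bit 5: corrected codeword = 1001100
Data bits at positions 3,5,6,7: 0100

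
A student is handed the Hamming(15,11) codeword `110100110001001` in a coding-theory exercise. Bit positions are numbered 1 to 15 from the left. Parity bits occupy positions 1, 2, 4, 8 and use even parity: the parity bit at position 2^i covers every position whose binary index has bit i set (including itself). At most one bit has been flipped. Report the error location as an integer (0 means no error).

11

s1: b1⊕b3⊕b5⊕b7⊕b9⊕b11⊕b13⊕b15 = 1⊕0⊕0⊕1⊕0⊕0⊕0⊕1 = 1
s2: b2⊕b3⊕b6⊕b7⊕b10⊕b11⊕b14⊕b15 = 1⊕0⊕0⊕1⊕0⊕0⊕0⊕1 = 1
s4: b4⊕b5⊕b6⊕b7⊕b12⊕b13⊕b14⊕b15 = 1⊕0⊕0⊕1⊕1⊕0⊕0⊕1 = 0
s8: b8⊕b9⊕b10⊕b11⊕b12⊕b13⊕b14⊕b15 = 1⊕0⊕0⊕0⊕1⊕0⊕0⊕1 = 1
Syndrome (s8...s1) = 1011 → position 11.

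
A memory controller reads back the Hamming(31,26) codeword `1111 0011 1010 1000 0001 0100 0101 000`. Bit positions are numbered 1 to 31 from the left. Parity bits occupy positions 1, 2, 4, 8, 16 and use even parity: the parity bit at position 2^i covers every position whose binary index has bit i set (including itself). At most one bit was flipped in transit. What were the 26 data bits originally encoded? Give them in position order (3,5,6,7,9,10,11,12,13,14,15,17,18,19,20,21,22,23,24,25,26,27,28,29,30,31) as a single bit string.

10011010100000101000101000

s1: b1⊕b3⊕b5⊕b7⊕b9⊕b11⊕b13⊕b15⊕b17⊕b19⊕b21⊕b23⊕b25⊕b27⊕b29⊕b31 = 1⊕1⊕0⊕1⊕1⊕1⊕1⊕0⊕0⊕0⊕0⊕0⊕0⊕0⊕0⊕0 = 0
s2: b2⊕b3⊕b6⊕b7⊕b10⊕b11⊕b14⊕b15⊕b18⊕b19⊕b22⊕b23⊕b26⊕b27⊕b30⊕b31 = 1⊕1⊕0⊕1⊕0⊕1⊕0⊕0⊕0⊕0⊕1⊕0⊕1⊕0⊕0⊕0 = 0
s4: b4⊕b5⊕b6⊕b7⊕b12⊕b13⊕b14⊕b15⊕b20⊕b21⊕b22⊕b23⊕b28⊕b29⊕b30⊕b31 = 1⊕0⊕0⊕1⊕0⊕1⊕0⊕0⊕1⊕0⊕1⊕0⊕1⊕0⊕0⊕0 = 0
s8: b8⊕b9⊕b10⊕b11⊕b12⊕b13⊕b14⊕b15⊕b24⊕b25⊕b26⊕b27⊕b28⊕b29⊕b30⊕b31 = 1⊕1⊕0⊕1⊕0⊕1⊕0⊕0⊕0⊕0⊕1⊕0⊕1⊕0⊕0⊕0 = 0
s16: b16⊕b17⊕b18⊕b19⊕b20⊕b21⊕b22⊕b23⊕b24⊕b25⊕b26⊕b27⊕b28⊕b29⊕b30⊕b31 = 0⊕0⊕0⊕0⊕1⊕0⊕1⊕0⊕0⊕0⊕1⊕0⊕1⊕0⊕0⊕0 = 0
Syndrome (s16...s1) = 00000 → position 0 (no error).
No correction needed.
Data bits at positions 3,5,6,7,9,10,11,12,13,14,15,17,18,19,20,21,22,23,24,25,26,27,28,29,30,31: 10011010100000101000101000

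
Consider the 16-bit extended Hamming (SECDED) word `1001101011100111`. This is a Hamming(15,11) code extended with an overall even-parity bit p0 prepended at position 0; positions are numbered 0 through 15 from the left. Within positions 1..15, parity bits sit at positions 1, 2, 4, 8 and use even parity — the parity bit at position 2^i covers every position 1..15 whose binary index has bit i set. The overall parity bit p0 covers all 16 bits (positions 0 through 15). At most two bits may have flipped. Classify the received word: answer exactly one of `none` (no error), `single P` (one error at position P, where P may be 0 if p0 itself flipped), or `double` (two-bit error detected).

s1: b1⊕b3⊕b5⊕b7⊕b9⊕b11⊕b13⊕b15 = 0⊕1⊕0⊕0⊕1⊕0⊕1⊕1 = 0
s2: b2⊕b3⊕b6⊕b7⊕b10⊕b11⊕b14⊕b15 = 0⊕1⊕1⊕0⊕1⊕0⊕1⊕1 = 1
s4: b4⊕b5⊕b6⊕b7⊕b12⊕b13⊕b14⊕b15 = 1⊕0⊕1⊕0⊕0⊕1⊕1⊕1 = 1
s8: b8⊕b9⊕b10⊕b11⊕b12⊕b13⊕b14⊕b15 = 1⊕1⊕1⊕0⊕0⊕1⊕1⊕1 = 0
Syndrome (s8...s1) = 0110 → position 6.
Overall parity (XOR of all 16 bits, including p0): 1⊕0⊕0⊕1⊕1⊕0⊕1⊕0⊕1⊕1⊕1⊕0⊕0⊕1⊕1⊕1 = 0
Overall=0, syndrome position=6 → double-bit error detected (uncorrectable).

double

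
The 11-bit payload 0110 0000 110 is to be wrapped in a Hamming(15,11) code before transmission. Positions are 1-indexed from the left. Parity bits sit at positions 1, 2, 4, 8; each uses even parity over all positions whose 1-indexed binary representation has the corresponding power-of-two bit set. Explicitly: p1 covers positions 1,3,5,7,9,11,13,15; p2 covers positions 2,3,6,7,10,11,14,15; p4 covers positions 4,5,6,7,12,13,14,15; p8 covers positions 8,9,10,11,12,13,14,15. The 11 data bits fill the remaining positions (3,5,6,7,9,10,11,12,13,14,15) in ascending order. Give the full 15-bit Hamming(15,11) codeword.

Place data bits at non-power-of-two positions: b3=0, b5=1, b6=1, b7=0, b9=0, b10=0, b11=0, b12=0, b13=1, b14=1, b15=0.
p1 = XOR of data positions {3,5,7,9,11,13,15} = 0⊕1⊕0⊕0⊕0⊕1⊕0 = 0
p2 = XOR of data positions {3,6,7,10,11,14,15} = 0⊕1⊕0⊕0⊕0⊕1⊕0 = 0
p4 = XOR of data positions {5,6,7,12,13,14,15} = 1⊕1⊕0⊕0⊕1⊕1⊕0 = 0
p8 = XOR of data positions {9,10,11,12,13,14,15} = 0⊕0⊕0⊕0⊕1⊕1⊕0 = 0
Codeword b1..b15 = 000011000000110

000011000000110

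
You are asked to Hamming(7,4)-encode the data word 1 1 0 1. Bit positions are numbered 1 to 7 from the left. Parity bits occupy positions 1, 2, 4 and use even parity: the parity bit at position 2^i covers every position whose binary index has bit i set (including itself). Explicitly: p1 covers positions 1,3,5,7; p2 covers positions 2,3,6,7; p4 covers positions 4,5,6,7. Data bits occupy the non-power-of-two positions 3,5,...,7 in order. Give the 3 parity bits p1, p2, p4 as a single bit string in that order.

Place data bits at non-power-of-two positions: b3=1, b5=1, b6=0, b7=1.
p1 = XOR of data positions {3,5,7} = 1⊕1⊕1 = 1
p2 = XOR of data positions {3,6,7} = 1⊕0⊕1 = 0
p4 = XOR of data positions {5,6,7} = 1⊕0⊕1 = 0
Parity bits p1,p2,p4 = 100

100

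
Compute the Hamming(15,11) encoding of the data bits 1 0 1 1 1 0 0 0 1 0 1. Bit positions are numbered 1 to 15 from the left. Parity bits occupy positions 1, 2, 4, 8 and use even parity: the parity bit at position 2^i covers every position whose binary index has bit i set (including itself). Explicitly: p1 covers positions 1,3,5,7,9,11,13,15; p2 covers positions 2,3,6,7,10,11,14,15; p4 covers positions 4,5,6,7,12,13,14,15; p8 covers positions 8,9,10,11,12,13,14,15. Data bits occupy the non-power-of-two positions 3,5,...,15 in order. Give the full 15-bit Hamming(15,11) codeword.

Place data bits at non-power-of-two positions: b3=1, b5=0, b6=1, b7=1, b9=1, b10=0, b11=0, b12=0, b13=1, b14=0, b15=1.
p1 = XOR of data positions {3,5,7,9,11,13,15} = 1⊕0⊕1⊕1⊕0⊕1⊕1 = 1
p2 = XOR of data positions {3,6,7,10,11,14,15} = 1⊕1⊕1⊕0⊕0⊕0⊕1 = 0
p4 = XOR of data positions {5,6,7,12,13,14,15} = 0⊕1⊕1⊕0⊕1⊕0⊕1 = 0
p8 = XOR of data positions {9,10,11,12,13,14,15} = 1⊕0⊕0⊕0⊕1⊕0⊕1 = 1
Codeword b1..b15 = 101001111000101

101001111000101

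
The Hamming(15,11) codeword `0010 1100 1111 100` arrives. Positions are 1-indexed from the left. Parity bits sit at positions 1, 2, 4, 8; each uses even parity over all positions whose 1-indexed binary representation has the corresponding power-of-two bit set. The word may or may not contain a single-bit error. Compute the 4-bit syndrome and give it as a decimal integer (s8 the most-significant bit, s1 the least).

s1: b1⊕b3⊕b5⊕b7⊕b9⊕b11⊕b13⊕b15 = 0⊕1⊕1⊕0⊕1⊕1⊕1⊕0 = 1
s2: b2⊕b3⊕b6⊕b7⊕b10⊕b11⊕b14⊕b15 = 0⊕1⊕1⊕0⊕1⊕1⊕0⊕0 = 0
s4: b4⊕b5⊕b6⊕b7⊕b12⊕b13⊕b14⊕b15 = 0⊕1⊕1⊕0⊕1⊕1⊕0⊕0 = 0
s8: b8⊕b9⊕b10⊕b11⊕b12⊕b13⊕b14⊕b15 = 0⊕1⊕1⊕1⊕1⊕1⊕0⊕0 = 1
Syndrome (s8...s1) = 1001 → position 9.

9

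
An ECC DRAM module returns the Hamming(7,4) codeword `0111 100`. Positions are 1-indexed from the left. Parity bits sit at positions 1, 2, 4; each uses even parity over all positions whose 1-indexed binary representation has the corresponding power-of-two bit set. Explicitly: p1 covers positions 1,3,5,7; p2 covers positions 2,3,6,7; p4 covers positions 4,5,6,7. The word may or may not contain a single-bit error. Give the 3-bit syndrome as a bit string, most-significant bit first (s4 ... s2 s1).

000

s1: b1⊕b3⊕b5⊕b7 = 0⊕1⊕1⊕0 = 0
s2: b2⊕b3⊕b6⊕b7 = 1⊕1⊕0⊕0 = 0
s4: b4⊕b5⊕b6⊕b7 = 1⊕1⊕0⊕0 = 0
Syndrome (s4...s1) = 000 → position 0 (no error).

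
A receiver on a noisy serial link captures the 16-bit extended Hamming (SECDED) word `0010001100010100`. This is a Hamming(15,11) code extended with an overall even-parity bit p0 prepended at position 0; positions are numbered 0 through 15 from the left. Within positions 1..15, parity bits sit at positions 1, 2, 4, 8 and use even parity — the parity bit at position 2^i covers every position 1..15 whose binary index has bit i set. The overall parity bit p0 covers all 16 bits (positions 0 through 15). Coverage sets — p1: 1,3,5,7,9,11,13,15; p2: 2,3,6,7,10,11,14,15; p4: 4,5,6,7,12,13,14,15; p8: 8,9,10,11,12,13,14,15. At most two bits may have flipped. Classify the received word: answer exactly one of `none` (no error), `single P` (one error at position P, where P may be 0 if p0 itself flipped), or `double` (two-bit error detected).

s1: b1⊕b3⊕b5⊕b7⊕b9⊕b11⊕b13⊕b15 = 0⊕0⊕0⊕1⊕0⊕1⊕1⊕0 = 1
s2: b2⊕b3⊕b6⊕b7⊕b10⊕b11⊕b14⊕b15 = 1⊕0⊕1⊕1⊕0⊕1⊕0⊕0 = 0
s4: b4⊕b5⊕b6⊕b7⊕b12⊕b13⊕b14⊕b15 = 0⊕0⊕1⊕1⊕0⊕1⊕0⊕0 = 1
s8: b8⊕b9⊕b10⊕b11⊕b12⊕b13⊕b14⊕b15 = 0⊕0⊕0⊕1⊕0⊕1⊕0⊕0 = 0
Syndrome (s8...s1) = 0101 → position 5.
Overall parity (XOR of all 16 bits, including p0): 0⊕0⊕1⊕0⊕0⊕0⊕1⊕1⊕0⊕0⊕0⊕1⊕0⊕1⊕0⊕0 = 1
Overall=1, syndrome position=5 → single-bit error at position 5.

single 5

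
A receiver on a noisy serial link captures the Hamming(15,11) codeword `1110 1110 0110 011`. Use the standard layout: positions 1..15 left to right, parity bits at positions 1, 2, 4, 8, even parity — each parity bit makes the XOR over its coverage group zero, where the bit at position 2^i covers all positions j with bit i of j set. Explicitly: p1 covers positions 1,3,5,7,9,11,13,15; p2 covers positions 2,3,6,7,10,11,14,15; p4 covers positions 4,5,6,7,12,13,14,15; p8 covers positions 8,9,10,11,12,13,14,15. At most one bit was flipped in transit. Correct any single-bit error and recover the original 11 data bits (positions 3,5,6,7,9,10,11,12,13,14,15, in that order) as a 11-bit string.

11110110011

s1: b1⊕b3⊕b5⊕b7⊕b9⊕b11⊕b13⊕b15 = 1⊕1⊕1⊕1⊕0⊕1⊕0⊕1 = 0
s2: b2⊕b3⊕b6⊕b7⊕b10⊕b11⊕b14⊕b15 = 1⊕1⊕1⊕1⊕1⊕1⊕1⊕1 = 0
s4: b4⊕b5⊕b6⊕b7⊕b12⊕b13⊕b14⊕b15 = 0⊕1⊕1⊕1⊕0⊕0⊕1⊕1 = 1
s8: b8⊕b9⊕b10⊕b11⊕b12⊕b13⊕b14⊕b15 = 0⊕0⊕1⊕1⊕0⊕0⊕1⊕1 = 0
Syndrome (s8...s1) = 0100 → position 4.
Flip bit 4: corrected codeword = 111111100110011
Data bits at positions 3,5,6,7,9,10,11,12,13,14,15: 11110110011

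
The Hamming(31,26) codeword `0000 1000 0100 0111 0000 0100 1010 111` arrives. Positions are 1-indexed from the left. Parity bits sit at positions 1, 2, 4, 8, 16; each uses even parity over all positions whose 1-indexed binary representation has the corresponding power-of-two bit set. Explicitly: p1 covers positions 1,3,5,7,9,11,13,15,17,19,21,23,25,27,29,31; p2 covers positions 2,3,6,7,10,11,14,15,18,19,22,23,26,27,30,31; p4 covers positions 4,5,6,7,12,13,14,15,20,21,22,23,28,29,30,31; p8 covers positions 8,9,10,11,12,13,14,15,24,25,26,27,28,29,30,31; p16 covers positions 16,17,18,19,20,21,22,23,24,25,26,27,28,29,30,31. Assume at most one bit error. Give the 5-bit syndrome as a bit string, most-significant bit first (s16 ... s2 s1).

s1: b1⊕b3⊕b5⊕b7⊕b9⊕b11⊕b13⊕b15⊕b17⊕b19⊕b21⊕b23⊕b25⊕b27⊕b29⊕b31 = 0⊕0⊕1⊕0⊕0⊕0⊕0⊕1⊕0⊕0⊕0⊕0⊕1⊕1⊕1⊕1 = 0
s2: b2⊕b3⊕b6⊕b7⊕b10⊕b11⊕b14⊕b15⊕b18⊕b19⊕b22⊕b23⊕b26⊕b27⊕b30⊕b31 = 0⊕0⊕0⊕0⊕1⊕0⊕1⊕1⊕0⊕0⊕1⊕0⊕0⊕1⊕1⊕1 = 1
s4: b4⊕b5⊕b6⊕b7⊕b12⊕b13⊕b14⊕b15⊕b20⊕b21⊕b22⊕b23⊕b28⊕b29⊕b30⊕b31 = 0⊕1⊕0⊕0⊕0⊕0⊕1⊕1⊕0⊕0⊕1⊕0⊕0⊕1⊕1⊕1 = 1
s8: b8⊕b9⊕b10⊕b11⊕b12⊕b13⊕b14⊕b15⊕b24⊕b25⊕b26⊕b27⊕b28⊕b29⊕b30⊕b31 = 0⊕0⊕1⊕0⊕0⊕0⊕1⊕1⊕0⊕1⊕0⊕1⊕0⊕1⊕1⊕1 = 0
s16: b16⊕b17⊕b18⊕b19⊕b20⊕b21⊕b22⊕b23⊕b24⊕b25⊕b26⊕b27⊕b28⊕b29⊕b30⊕b31 = 1⊕0⊕0⊕0⊕0⊕0⊕1⊕0⊕0⊕1⊕0⊕1⊕0⊕1⊕1⊕1 = 1
Syndrome (s16...s1) = 10110 → position 22.

10110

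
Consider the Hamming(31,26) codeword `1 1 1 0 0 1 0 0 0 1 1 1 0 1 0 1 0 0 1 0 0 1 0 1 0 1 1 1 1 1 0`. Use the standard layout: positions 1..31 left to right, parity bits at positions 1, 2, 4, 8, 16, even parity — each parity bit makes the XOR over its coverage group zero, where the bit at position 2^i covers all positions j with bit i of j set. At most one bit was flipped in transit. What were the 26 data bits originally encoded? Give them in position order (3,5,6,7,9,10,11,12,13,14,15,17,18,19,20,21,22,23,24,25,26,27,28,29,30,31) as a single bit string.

10100111010001000010111110

s1: b1⊕b3⊕b5⊕b7⊕b9⊕b11⊕b13⊕b15⊕b17⊕b19⊕b21⊕b23⊕b25⊕b27⊕b29⊕b31 = 1⊕1⊕0⊕0⊕0⊕1⊕0⊕0⊕0⊕1⊕0⊕0⊕0⊕1⊕1⊕0 = 0
s2: b2⊕b3⊕b6⊕b7⊕b10⊕b11⊕b14⊕b15⊕b18⊕b19⊕b22⊕b23⊕b26⊕b27⊕b30⊕b31 = 1⊕1⊕1⊕0⊕1⊕1⊕1⊕0⊕0⊕1⊕1⊕0⊕1⊕1⊕1⊕0 = 1
s4: b4⊕b5⊕b6⊕b7⊕b12⊕b13⊕b14⊕b15⊕b20⊕b21⊕b22⊕b23⊕b28⊕b29⊕b30⊕b31 = 0⊕0⊕1⊕0⊕1⊕0⊕1⊕0⊕0⊕0⊕1⊕0⊕1⊕1⊕1⊕0 = 1
s8: b8⊕b9⊕b10⊕b11⊕b12⊕b13⊕b14⊕b15⊕b24⊕b25⊕b26⊕b27⊕b28⊕b29⊕b30⊕b31 = 0⊕0⊕1⊕1⊕1⊕0⊕1⊕0⊕1⊕0⊕1⊕1⊕1⊕1⊕1⊕0 = 0
s16: b16⊕b17⊕b18⊕b19⊕b20⊕b21⊕b22⊕b23⊕b24⊕b25⊕b26⊕b27⊕b28⊕b29⊕b30⊕b31 = 1⊕0⊕0⊕1⊕0⊕0⊕1⊕0⊕1⊕0⊕1⊕1⊕1⊕1⊕1⊕0 = 1
Syndrome (s16...s1) = 10110 → position 22.
Flip bit 22: corrected codeword = 1110010001110101001000010111110
Data bits at positions 3,5,6,7,9,10,11,12,13,14,15,17,18,19,20,21,22,23,24,25,26,27,28,29,30,31: 10100111010001000010111110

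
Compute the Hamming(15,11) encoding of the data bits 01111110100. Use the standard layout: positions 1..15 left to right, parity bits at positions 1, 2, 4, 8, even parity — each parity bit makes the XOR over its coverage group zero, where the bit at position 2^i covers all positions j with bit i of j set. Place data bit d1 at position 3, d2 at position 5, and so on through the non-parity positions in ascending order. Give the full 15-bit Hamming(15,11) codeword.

Place data bits at non-power-of-two positions: b3=0, b5=1, b6=1, b7=1, b9=1, b10=1, b11=1, b12=0, b13=1, b14=0, b15=0.
p1 = XOR of data positions {3,5,7,9,11,13,15} = 0⊕1⊕1⊕1⊕1⊕1⊕0 = 1
p2 = XOR of data positions {3,6,7,10,11,14,15} = 0⊕1⊕1⊕1⊕1⊕0⊕0 = 0
p4 = XOR of data positions {5,6,7,12,13,14,15} = 1⊕1⊕1⊕0⊕1⊕0⊕0 = 0
p8 = XOR of data positions {9,10,11,12,13,14,15} = 1⊕1⊕1⊕0⊕1⊕0⊕0 = 0
Codeword b1..b15 = 100011101110100

100011101110100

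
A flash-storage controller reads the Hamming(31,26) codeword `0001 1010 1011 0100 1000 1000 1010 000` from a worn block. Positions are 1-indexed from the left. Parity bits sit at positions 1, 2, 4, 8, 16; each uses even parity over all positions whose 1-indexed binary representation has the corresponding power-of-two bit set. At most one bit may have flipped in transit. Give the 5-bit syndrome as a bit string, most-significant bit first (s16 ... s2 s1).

s1: b1⊕b3⊕b5⊕b7⊕b9⊕b11⊕b13⊕b15⊕b17⊕b19⊕b21⊕b23⊕b25⊕b27⊕b29⊕b31 = 0⊕0⊕1⊕1⊕1⊕1⊕0⊕0⊕1⊕0⊕1⊕0⊕1⊕1⊕0⊕0 = 0
s2: b2⊕b3⊕b6⊕b7⊕b10⊕b11⊕b14⊕b15⊕b18⊕b19⊕b22⊕b23⊕b26⊕b27⊕b30⊕b31 = 0⊕0⊕0⊕1⊕0⊕1⊕1⊕0⊕0⊕0⊕0⊕0⊕0⊕1⊕0⊕0 = 0
s4: b4⊕b5⊕b6⊕b7⊕b12⊕b13⊕b14⊕b15⊕b20⊕b21⊕b22⊕b23⊕b28⊕b29⊕b30⊕b31 = 1⊕1⊕0⊕1⊕1⊕0⊕1⊕0⊕0⊕1⊕0⊕0⊕0⊕0⊕0⊕0 = 0
s8: b8⊕b9⊕b10⊕b11⊕b12⊕b13⊕b14⊕b15⊕b24⊕b25⊕b26⊕b27⊕b28⊕b29⊕b30⊕b31 = 0⊕1⊕0⊕1⊕1⊕0⊕1⊕0⊕0⊕1⊕0⊕1⊕0⊕0⊕0⊕0 = 0
s16: b16⊕b17⊕b18⊕b19⊕b20⊕b21⊕b22⊕b23⊕b24⊕b25⊕b26⊕b27⊕b28⊕b29⊕b30⊕b31 = 0⊕1⊕0⊕0⊕0⊕1⊕0⊕0⊕0⊕1⊕0⊕1⊕0⊕0⊕0⊕0 = 0
Syndrome (s16...s1) = 00000 → position 0 (no error).

00000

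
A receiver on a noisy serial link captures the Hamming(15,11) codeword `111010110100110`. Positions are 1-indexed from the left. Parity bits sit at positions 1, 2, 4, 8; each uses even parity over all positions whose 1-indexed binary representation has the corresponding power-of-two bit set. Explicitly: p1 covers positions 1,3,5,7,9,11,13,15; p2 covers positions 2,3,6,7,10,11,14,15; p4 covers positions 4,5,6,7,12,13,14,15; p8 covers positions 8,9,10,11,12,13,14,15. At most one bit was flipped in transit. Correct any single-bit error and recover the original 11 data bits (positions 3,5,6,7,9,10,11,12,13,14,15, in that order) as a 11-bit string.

s1: b1⊕b3⊕b5⊕b7⊕b9⊕b11⊕b13⊕b15 = 1⊕1⊕1⊕1⊕0⊕0⊕1⊕0 = 1
s2: b2⊕b3⊕b6⊕b7⊕b10⊕b11⊕b14⊕b15 = 1⊕1⊕0⊕1⊕1⊕0⊕1⊕0 = 1
s4: b4⊕b5⊕b6⊕b7⊕b12⊕b13⊕b14⊕b15 = 0⊕1⊕0⊕1⊕0⊕1⊕1⊕0 = 0
s8: b8⊕b9⊕b10⊕b11⊕b12⊕b13⊕b14⊕b15 = 1⊕0⊕1⊕0⊕0⊕1⊕1⊕0 = 0
Syndrome (s8...s1) = 0011 → position 3.
Flip bit 3: corrected codeword = 110010110100110
Data bits at positions 3,5,6,7,9,10,11,12,13,14,15: 01010100110

01010100110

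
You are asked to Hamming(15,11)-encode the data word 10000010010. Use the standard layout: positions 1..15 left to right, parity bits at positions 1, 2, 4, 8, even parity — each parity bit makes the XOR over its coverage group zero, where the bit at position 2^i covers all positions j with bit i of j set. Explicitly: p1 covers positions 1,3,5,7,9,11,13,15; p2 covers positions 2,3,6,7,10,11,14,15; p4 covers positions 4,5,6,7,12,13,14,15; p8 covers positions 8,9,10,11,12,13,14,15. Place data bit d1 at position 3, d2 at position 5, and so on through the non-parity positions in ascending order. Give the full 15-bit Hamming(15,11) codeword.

Place data bits at non-power-of-two positions: b3=1, b5=0, b6=0, b7=0, b9=0, b10=0, b11=1, b12=0, b13=0, b14=1, b15=0.
p1 = XOR of data positions {3,5,7,9,11,13,15} = 1⊕0⊕0⊕0⊕1⊕0⊕0 = 0
p2 = XOR of data positions {3,6,7,10,11,14,15} = 1⊕0⊕0⊕0⊕1⊕1⊕0 = 1
p4 = XOR of data positions {5,6,7,12,13,14,15} = 0⊕0⊕0⊕0⊕0⊕1⊕0 = 1
p8 = XOR of data positions {9,10,11,12,13,14,15} = 0⊕0⊕1⊕0⊕0⊕1⊕0 = 0
Codeword b1..b15 = 011100000010010

011100000010010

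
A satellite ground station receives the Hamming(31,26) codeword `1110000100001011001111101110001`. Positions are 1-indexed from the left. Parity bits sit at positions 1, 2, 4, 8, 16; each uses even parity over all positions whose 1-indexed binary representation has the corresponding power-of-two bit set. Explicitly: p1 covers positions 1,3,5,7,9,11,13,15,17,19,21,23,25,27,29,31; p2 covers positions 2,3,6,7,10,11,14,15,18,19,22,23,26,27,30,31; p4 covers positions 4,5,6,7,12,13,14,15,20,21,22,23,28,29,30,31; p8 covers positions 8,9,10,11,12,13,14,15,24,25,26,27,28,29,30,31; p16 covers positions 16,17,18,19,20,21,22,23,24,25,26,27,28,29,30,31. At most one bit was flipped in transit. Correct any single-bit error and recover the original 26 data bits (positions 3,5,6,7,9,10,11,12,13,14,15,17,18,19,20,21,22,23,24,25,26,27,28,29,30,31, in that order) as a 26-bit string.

s1: b1⊕b3⊕b5⊕b7⊕b9⊕b11⊕b13⊕b15⊕b17⊕b19⊕b21⊕b23⊕b25⊕b27⊕b29⊕b31 = 1⊕1⊕0⊕0⊕0⊕0⊕1⊕1⊕0⊕1⊕1⊕1⊕1⊕1⊕0⊕1 = 0
s2: b2⊕b3⊕b6⊕b7⊕b10⊕b11⊕b14⊕b15⊕b18⊕b19⊕b22⊕b23⊕b26⊕b27⊕b30⊕b31 = 1⊕1⊕0⊕0⊕0⊕0⊕0⊕1⊕0⊕1⊕1⊕1⊕1⊕1⊕0⊕1 = 1
s4: b4⊕b5⊕b6⊕b7⊕b12⊕b13⊕b14⊕b15⊕b20⊕b21⊕b22⊕b23⊕b28⊕b29⊕b30⊕b31 = 0⊕0⊕0⊕0⊕0⊕1⊕0⊕1⊕1⊕1⊕1⊕1⊕0⊕0⊕0⊕1 = 1
s8: b8⊕b9⊕b10⊕b11⊕b12⊕b13⊕b14⊕b15⊕b24⊕b25⊕b26⊕b27⊕b28⊕b29⊕b30⊕b31 = 1⊕0⊕0⊕0⊕0⊕1⊕0⊕1⊕0⊕1⊕1⊕1⊕0⊕0⊕0⊕1 = 1
s16: b16⊕b17⊕b18⊕b19⊕b20⊕b21⊕b22⊕b23⊕b24⊕b25⊕b26⊕b27⊕b28⊕b29⊕b30⊕b31 = 1⊕0⊕0⊕1⊕1⊕1⊕1⊕1⊕0⊕1⊕1⊕1⊕0⊕0⊕0⊕1 = 0
Syndrome (s16...s1) = 01110 → position 14.
Flip bit 14: corrected codeword = 1110000100001111001111101110001
Data bits at positions 3,5,6,7,9,10,11,12,13,14,15,17,18,19,20,21,22,23,24,25,26,27,28,29,30,31: 10000000111001111101110001

10000000111001111101110001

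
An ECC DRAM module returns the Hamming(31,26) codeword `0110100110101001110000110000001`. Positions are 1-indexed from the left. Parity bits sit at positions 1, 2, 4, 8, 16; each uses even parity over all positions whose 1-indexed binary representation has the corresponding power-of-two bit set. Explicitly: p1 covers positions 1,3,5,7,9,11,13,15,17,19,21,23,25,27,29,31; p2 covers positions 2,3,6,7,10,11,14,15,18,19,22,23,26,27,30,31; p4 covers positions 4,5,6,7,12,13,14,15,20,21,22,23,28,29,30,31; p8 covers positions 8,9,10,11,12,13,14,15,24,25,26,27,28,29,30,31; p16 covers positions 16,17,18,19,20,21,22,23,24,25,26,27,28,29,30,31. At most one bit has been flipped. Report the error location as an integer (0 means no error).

0

s1: b1⊕b3⊕b5⊕b7⊕b9⊕b11⊕b13⊕b15⊕b17⊕b19⊕b21⊕b23⊕b25⊕b27⊕b29⊕b31 = 0⊕1⊕1⊕0⊕1⊕1⊕1⊕0⊕1⊕0⊕0⊕1⊕0⊕0⊕0⊕1 = 0
s2: b2⊕b3⊕b6⊕b7⊕b10⊕b11⊕b14⊕b15⊕b18⊕b19⊕b22⊕b23⊕b26⊕b27⊕b30⊕b31 = 1⊕1⊕0⊕0⊕0⊕1⊕0⊕0⊕1⊕0⊕0⊕1⊕0⊕0⊕0⊕1 = 0
s4: b4⊕b5⊕b6⊕b7⊕b12⊕b13⊕b14⊕b15⊕b20⊕b21⊕b22⊕b23⊕b28⊕b29⊕b30⊕b31 = 0⊕1⊕0⊕0⊕0⊕1⊕0⊕0⊕0⊕0⊕0⊕1⊕0⊕0⊕0⊕1 = 0
s8: b8⊕b9⊕b10⊕b11⊕b12⊕b13⊕b14⊕b15⊕b24⊕b25⊕b26⊕b27⊕b28⊕b29⊕b30⊕b31 = 1⊕1⊕0⊕1⊕0⊕1⊕0⊕0⊕1⊕0⊕0⊕0⊕0⊕0⊕0⊕1 = 0
s16: b16⊕b17⊕b18⊕b19⊕b20⊕b21⊕b22⊕b23⊕b24⊕b25⊕b26⊕b27⊕b28⊕b29⊕b30⊕b31 = 1⊕1⊕1⊕0⊕0⊕0⊕0⊕1⊕1⊕0⊕0⊕0⊕0⊕0⊕0⊕1 = 0
Syndrome (s16...s1) = 00000 → position 0 (no error).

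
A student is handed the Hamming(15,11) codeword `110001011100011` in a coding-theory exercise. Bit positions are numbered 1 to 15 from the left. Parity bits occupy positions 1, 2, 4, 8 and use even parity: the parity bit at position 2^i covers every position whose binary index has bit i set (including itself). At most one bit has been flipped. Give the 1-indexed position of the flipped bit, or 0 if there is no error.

15

s1: b1⊕b3⊕b5⊕b7⊕b9⊕b11⊕b13⊕b15 = 1⊕0⊕0⊕0⊕1⊕0⊕0⊕1 = 1
s2: b2⊕b3⊕b6⊕b7⊕b10⊕b11⊕b14⊕b15 = 1⊕0⊕1⊕0⊕1⊕0⊕1⊕1 = 1
s4: b4⊕b5⊕b6⊕b7⊕b12⊕b13⊕b14⊕b15 = 0⊕0⊕1⊕0⊕0⊕0⊕1⊕1 = 1
s8: b8⊕b9⊕b10⊕b11⊕b12⊕b13⊕b14⊕b15 = 1⊕1⊕1⊕0⊕0⊕0⊕1⊕1 = 1
Syndrome (s8...s1) = 1111 → position 15.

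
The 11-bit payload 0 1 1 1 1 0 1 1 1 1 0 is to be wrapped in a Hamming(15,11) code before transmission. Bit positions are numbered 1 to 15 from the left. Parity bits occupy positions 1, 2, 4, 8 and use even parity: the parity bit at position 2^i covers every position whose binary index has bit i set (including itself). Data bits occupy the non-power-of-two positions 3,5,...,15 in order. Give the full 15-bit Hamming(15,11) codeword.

100011111011110

Place data bits at non-power-of-two positions: b3=0, b5=1, b6=1, b7=1, b9=1, b10=0, b11=1, b12=1, b13=1, b14=1, b15=0.
p1 = XOR of data positions {3,5,7,9,11,13,15} = 0⊕1⊕1⊕1⊕1⊕1⊕0 = 1
p2 = XOR of data positions {3,6,7,10,11,14,15} = 0⊕1⊕1⊕0⊕1⊕1⊕0 = 0
p4 = XOR of data positions {5,6,7,12,13,14,15} = 1⊕1⊕1⊕1⊕1⊕1⊕0 = 0
p8 = XOR of data positions {9,10,11,12,13,14,15} = 1⊕0⊕1⊕1⊕1⊕1⊕0 = 1
Codeword b1..b15 = 100011111011110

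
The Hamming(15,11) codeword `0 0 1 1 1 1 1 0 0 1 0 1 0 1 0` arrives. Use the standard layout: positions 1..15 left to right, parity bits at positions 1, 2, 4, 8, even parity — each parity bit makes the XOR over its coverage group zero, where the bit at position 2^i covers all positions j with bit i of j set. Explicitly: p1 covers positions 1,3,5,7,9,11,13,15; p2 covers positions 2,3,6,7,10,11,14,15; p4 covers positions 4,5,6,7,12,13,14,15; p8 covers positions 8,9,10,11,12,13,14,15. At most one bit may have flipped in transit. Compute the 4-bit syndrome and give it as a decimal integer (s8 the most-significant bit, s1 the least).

11

s1: b1⊕b3⊕b5⊕b7⊕b9⊕b11⊕b13⊕b15 = 0⊕1⊕1⊕1⊕0⊕0⊕0⊕0 = 1
s2: b2⊕b3⊕b6⊕b7⊕b10⊕b11⊕b14⊕b15 = 0⊕1⊕1⊕1⊕1⊕0⊕1⊕0 = 1
s4: b4⊕b5⊕b6⊕b7⊕b12⊕b13⊕b14⊕b15 = 1⊕1⊕1⊕1⊕1⊕0⊕1⊕0 = 0
s8: b8⊕b9⊕b10⊕b11⊕b12⊕b13⊕b14⊕b15 = 0⊕0⊕1⊕0⊕1⊕0⊕1⊕0 = 1
Syndrome (s8...s1) = 1011 → position 11.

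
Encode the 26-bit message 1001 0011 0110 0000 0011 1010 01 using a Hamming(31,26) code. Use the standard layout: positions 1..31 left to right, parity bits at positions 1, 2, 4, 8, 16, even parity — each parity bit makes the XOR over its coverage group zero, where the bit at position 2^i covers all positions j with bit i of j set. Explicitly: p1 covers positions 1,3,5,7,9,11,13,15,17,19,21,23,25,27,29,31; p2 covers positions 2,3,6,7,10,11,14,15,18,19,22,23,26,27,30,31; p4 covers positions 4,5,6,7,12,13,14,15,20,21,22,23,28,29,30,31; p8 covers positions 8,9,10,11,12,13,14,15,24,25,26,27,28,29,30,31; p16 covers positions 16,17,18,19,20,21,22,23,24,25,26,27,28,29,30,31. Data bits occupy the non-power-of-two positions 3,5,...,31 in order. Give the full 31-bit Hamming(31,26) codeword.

Place data bits at non-power-of-two positions: b3=1, b5=0, b6=0, b7=1, b9=0, b10=0, b11=1, b12=1, b13=0, b14=1, b15=1, b17=0, b18=0, b19=0, b20=0, b21=0, b22=0, b23=0, b24=1, b25=1, b26=1, b27=0, b28=1, b29=0, b30=0, b31=1.
p1 = XOR of data positions {3,5,7,9,11,13,15,17,19,21,23,25,27,29,31} = 1⊕0⊕1⊕0⊕1⊕0⊕1⊕0⊕0⊕0⊕0⊕1⊕0⊕0⊕1 = 0
p2 = XOR of data positions {3,6,7,10,11,14,15,18,19,22,23,26,27,30,31} = 1⊕0⊕1⊕0⊕1⊕1⊕1⊕0⊕0⊕0⊕0⊕1⊕0⊕0⊕1 = 1
p4 = XOR of data positions {5,6,7,12,13,14,15,20,21,22,23,28,29,30,31} = 0⊕0⊕1⊕1⊕0⊕1⊕1⊕0⊕0⊕0⊕0⊕1⊕0⊕0⊕1 = 0
p8 = XOR of data positions {9,10,11,12,13,14,15,24,25,26,27,28,29,30,31} = 0⊕0⊕1⊕1⊕0⊕1⊕1⊕1⊕1⊕1⊕0⊕1⊕0⊕0⊕1 = 1
p16 = XOR of data positions {17,18,19,20,21,22,23,24,25,26,27,28,29,30,31} = 0⊕0⊕0⊕0⊕0⊕0⊕0⊕1⊕1⊕1⊕0⊕1⊕0⊕0⊕1 = 1
Codeword b1..b31 = 0110001100110111000000011101001

0110001100110111000000011101001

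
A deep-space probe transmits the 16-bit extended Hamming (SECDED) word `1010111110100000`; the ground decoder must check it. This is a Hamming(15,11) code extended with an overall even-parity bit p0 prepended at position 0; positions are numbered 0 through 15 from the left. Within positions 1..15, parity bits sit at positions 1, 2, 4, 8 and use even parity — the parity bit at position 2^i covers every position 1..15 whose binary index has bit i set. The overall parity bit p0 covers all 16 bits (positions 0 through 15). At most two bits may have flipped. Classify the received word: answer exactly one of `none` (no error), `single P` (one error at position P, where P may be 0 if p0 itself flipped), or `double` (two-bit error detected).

none

s1: b1⊕b3⊕b5⊕b7⊕b9⊕b11⊕b13⊕b15 = 0⊕0⊕1⊕1⊕0⊕0⊕0⊕0 = 0
s2: b2⊕b3⊕b6⊕b7⊕b10⊕b11⊕b14⊕b15 = 1⊕0⊕1⊕1⊕1⊕0⊕0⊕0 = 0
s4: b4⊕b5⊕b6⊕b7⊕b12⊕b13⊕b14⊕b15 = 1⊕1⊕1⊕1⊕0⊕0⊕0⊕0 = 0
s8: b8⊕b9⊕b10⊕b11⊕b12⊕b13⊕b14⊕b15 = 1⊕0⊕1⊕0⊕0⊕0⊕0⊕0 = 0
Syndrome (s8...s1) = 0000 → position 0 (no error).
Overall parity (XOR of all 16 bits, including p0): 1⊕0⊕1⊕0⊕1⊕1⊕1⊕1⊕1⊕0⊕1⊕0⊕0⊕0⊕0⊕0 = 0
Overall=0, syndrome position=0 → no error.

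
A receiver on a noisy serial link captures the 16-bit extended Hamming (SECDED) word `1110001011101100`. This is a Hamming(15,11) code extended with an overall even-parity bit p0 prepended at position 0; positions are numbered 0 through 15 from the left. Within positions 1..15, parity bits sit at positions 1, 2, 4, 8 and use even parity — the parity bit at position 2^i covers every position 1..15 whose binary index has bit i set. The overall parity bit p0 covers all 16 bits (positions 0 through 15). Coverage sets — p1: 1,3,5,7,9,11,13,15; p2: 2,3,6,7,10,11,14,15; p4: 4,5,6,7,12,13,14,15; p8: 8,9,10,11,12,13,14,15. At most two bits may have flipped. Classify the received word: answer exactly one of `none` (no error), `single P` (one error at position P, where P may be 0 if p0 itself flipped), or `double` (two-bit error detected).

single 15

s1: b1⊕b3⊕b5⊕b7⊕b9⊕b11⊕b13⊕b15 = 1⊕0⊕0⊕0⊕1⊕0⊕1⊕0 = 1
s2: b2⊕b3⊕b6⊕b7⊕b10⊕b11⊕b14⊕b15 = 1⊕0⊕1⊕0⊕1⊕0⊕0⊕0 = 1
s4: b4⊕b5⊕b6⊕b7⊕b12⊕b13⊕b14⊕b15 = 0⊕0⊕1⊕0⊕1⊕1⊕0⊕0 = 1
s8: b8⊕b9⊕b10⊕b11⊕b12⊕b13⊕b14⊕b15 = 1⊕1⊕1⊕0⊕1⊕1⊕0⊕0 = 1
Syndrome (s8...s1) = 1111 → position 15.
Overall parity (XOR of all 16 bits, including p0): 1⊕1⊕1⊕0⊕0⊕0⊕1⊕0⊕1⊕1⊕1⊕0⊕1⊕1⊕0⊕0 = 1
Overall=1, syndrome position=15 → single-bit error at position 15.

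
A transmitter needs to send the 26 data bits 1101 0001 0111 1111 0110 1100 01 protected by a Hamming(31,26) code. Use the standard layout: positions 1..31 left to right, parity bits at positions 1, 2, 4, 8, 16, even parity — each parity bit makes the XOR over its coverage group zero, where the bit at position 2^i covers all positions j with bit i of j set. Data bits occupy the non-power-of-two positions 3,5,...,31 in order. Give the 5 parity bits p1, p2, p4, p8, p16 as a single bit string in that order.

Place data bits at non-power-of-two positions: b3=1, b5=1, b6=0, b7=1, b9=0, b10=0, b11=0, b12=1, b13=0, b14=1, b15=1, b17=1, b18=1, b19=1, b20=1, b21=1, b22=0, b23=1, b24=1, b25=0, b26=1, b27=1, b28=0, b29=0, b30=0, b31=1.
p1 = XOR of data positions {3,5,7,9,11,13,15,17,19,21,23,25,27,29,31} = 1⊕1⊕1⊕0⊕0⊕0⊕1⊕1⊕1⊕1⊕1⊕0⊕1⊕0⊕1 = 0
p2 = XOR of data positions {3,6,7,10,11,14,15,18,19,22,23,26,27,30,31} = 1⊕0⊕1⊕0⊕0⊕1⊕1⊕1⊕1⊕0⊕1⊕1⊕1⊕0⊕1 = 0
p4 = XOR of data positions {5,6,7,12,13,14,15,20,21,22,23,28,29,30,31} = 1⊕0⊕1⊕1⊕0⊕1⊕1⊕1⊕1⊕0⊕1⊕0⊕0⊕0⊕1 = 1
p8 = XOR of data positions {9,10,11,12,13,14,15,24,25,26,27,28,29,30,31} = 0⊕0⊕0⊕1⊕0⊕1⊕1⊕1⊕0⊕1⊕1⊕0⊕0⊕0⊕1 = 1
p16 = XOR of data positions {17,18,19,20,21,22,23,24,25,26,27,28,29,30,31} = 1⊕1⊕1⊕1⊕1⊕0⊕1⊕1⊕0⊕1⊕1⊕0⊕0⊕0⊕1 = 0
Parity bits p1,p2,p4,p8,p16 = 00110

00110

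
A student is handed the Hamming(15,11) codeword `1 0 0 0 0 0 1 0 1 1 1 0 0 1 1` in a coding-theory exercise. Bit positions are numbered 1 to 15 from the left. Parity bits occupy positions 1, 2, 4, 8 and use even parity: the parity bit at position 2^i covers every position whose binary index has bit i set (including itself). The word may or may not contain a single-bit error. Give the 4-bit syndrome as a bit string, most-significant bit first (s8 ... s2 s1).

s1: b1⊕b3⊕b5⊕b7⊕b9⊕b11⊕b13⊕b15 = 1⊕0⊕0⊕1⊕1⊕1⊕0⊕1 = 1
s2: b2⊕b3⊕b6⊕b7⊕b10⊕b11⊕b14⊕b15 = 0⊕0⊕0⊕1⊕1⊕1⊕1⊕1 = 1
s4: b4⊕b5⊕b6⊕b7⊕b12⊕b13⊕b14⊕b15 = 0⊕0⊕0⊕1⊕0⊕0⊕1⊕1 = 1
s8: b8⊕b9⊕b10⊕b11⊕b12⊕b13⊕b14⊕b15 = 0⊕1⊕1⊕1⊕0⊕0⊕1⊕1 = 1
Syndrome (s8...s1) = 1111 → position 15.

1111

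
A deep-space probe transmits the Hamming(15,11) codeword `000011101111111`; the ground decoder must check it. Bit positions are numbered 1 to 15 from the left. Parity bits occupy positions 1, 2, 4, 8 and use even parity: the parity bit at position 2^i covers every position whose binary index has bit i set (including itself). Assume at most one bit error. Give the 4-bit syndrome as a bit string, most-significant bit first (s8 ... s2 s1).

s1: b1⊕b3⊕b5⊕b7⊕b9⊕b11⊕b13⊕b15 = 0⊕0⊕1⊕1⊕1⊕1⊕1⊕1 = 0
s2: b2⊕b3⊕b6⊕b7⊕b10⊕b11⊕b14⊕b15 = 0⊕0⊕1⊕1⊕1⊕1⊕1⊕1 = 0
s4: b4⊕b5⊕b6⊕b7⊕b12⊕b13⊕b14⊕b15 = 0⊕1⊕1⊕1⊕1⊕1⊕1⊕1 = 1
s8: b8⊕b9⊕b10⊕b11⊕b12⊕b13⊕b14⊕b15 = 0⊕1⊕1⊕1⊕1⊕1⊕1⊕1 = 1
Syndrome (s8...s1) = 1100 → position 12.

1100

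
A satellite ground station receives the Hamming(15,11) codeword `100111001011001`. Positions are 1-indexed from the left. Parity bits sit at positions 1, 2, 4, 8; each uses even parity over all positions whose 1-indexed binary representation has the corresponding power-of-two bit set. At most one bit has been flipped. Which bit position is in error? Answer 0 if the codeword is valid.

7

s1: b1⊕b3⊕b5⊕b7⊕b9⊕b11⊕b13⊕b15 = 1⊕0⊕1⊕0⊕1⊕1⊕0⊕1 = 1
s2: b2⊕b3⊕b6⊕b7⊕b10⊕b11⊕b14⊕b15 = 0⊕0⊕1⊕0⊕0⊕1⊕0⊕1 = 1
s4: b4⊕b5⊕b6⊕b7⊕b12⊕b13⊕b14⊕b15 = 1⊕1⊕1⊕0⊕1⊕0⊕0⊕1 = 1
s8: b8⊕b9⊕b10⊕b11⊕b12⊕b13⊕b14⊕b15 = 0⊕1⊕0⊕1⊕1⊕0⊕0⊕1 = 0
Syndrome (s8...s1) = 0111 → position 7.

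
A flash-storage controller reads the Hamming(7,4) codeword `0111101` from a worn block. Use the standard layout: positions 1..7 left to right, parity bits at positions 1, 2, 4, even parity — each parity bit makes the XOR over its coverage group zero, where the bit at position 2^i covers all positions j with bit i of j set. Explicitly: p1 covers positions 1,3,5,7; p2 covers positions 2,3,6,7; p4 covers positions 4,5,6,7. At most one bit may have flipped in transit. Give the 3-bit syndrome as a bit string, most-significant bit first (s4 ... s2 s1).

s1: b1⊕b3⊕b5⊕b7 = 0⊕1⊕1⊕1 = 1
s2: b2⊕b3⊕b6⊕b7 = 1⊕1⊕0⊕1 = 1
s4: b4⊕b5⊕b6⊕b7 = 1⊕1⊕0⊕1 = 1
Syndrome (s4...s1) = 111 → position 7.

111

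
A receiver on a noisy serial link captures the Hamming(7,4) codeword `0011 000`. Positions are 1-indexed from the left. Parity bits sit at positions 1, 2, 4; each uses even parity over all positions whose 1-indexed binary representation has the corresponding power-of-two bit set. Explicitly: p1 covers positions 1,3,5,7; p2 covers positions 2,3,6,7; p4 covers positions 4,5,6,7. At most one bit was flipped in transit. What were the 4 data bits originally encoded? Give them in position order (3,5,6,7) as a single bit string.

1001

s1: b1⊕b3⊕b5⊕b7 = 0⊕1⊕0⊕0 = 1
s2: b2⊕b3⊕b6⊕b7 = 0⊕1⊕0⊕0 = 1
s4: b4⊕b5⊕b6⊕b7 = 1⊕0⊕0⊕0 = 1
Syndrome (s4...s1) = 111 → position 7.
Flip bit 7: corrected codeword = 0011001
Data bits at positions 3,5,6,7: 1001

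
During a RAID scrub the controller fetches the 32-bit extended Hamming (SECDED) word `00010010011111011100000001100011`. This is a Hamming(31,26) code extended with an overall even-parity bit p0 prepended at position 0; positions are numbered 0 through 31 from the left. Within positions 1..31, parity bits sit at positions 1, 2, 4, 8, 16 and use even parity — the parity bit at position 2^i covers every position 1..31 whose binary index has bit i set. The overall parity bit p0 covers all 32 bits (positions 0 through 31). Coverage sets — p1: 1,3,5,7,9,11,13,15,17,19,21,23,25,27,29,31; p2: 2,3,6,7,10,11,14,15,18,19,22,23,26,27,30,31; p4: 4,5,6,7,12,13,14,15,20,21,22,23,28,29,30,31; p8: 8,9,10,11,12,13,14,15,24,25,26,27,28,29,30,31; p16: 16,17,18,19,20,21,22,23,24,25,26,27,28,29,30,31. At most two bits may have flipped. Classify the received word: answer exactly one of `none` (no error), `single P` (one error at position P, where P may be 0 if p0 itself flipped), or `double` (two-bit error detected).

none

s1: b1⊕b3⊕b5⊕b7⊕b9⊕b11⊕b13⊕b15⊕b17⊕b19⊕b21⊕b23⊕b25⊕b27⊕b29⊕b31 = 0⊕1⊕0⊕0⊕1⊕1⊕1⊕1⊕1⊕0⊕0⊕0⊕1⊕0⊕0⊕1 = 0
s2: b2⊕b3⊕b6⊕b7⊕b10⊕b11⊕b14⊕b15⊕b18⊕b19⊕b22⊕b23⊕b26⊕b27⊕b30⊕b31 = 0⊕1⊕1⊕0⊕1⊕1⊕0⊕1⊕0⊕0⊕0⊕0⊕1⊕0⊕1⊕1 = 0
s4: b4⊕b5⊕b6⊕b7⊕b12⊕b13⊕b14⊕b15⊕b20⊕b21⊕b22⊕b23⊕b28⊕b29⊕b30⊕b31 = 0⊕0⊕1⊕0⊕1⊕1⊕0⊕1⊕0⊕0⊕0⊕0⊕0⊕0⊕1⊕1 = 0
s8: b8⊕b9⊕b10⊕b11⊕b12⊕b13⊕b14⊕b15⊕b24⊕b25⊕b26⊕b27⊕b28⊕b29⊕b30⊕b31 = 0⊕1⊕1⊕1⊕1⊕1⊕0⊕1⊕0⊕1⊕1⊕0⊕0⊕0⊕1⊕1 = 0
s16: b16⊕b17⊕b18⊕b19⊕b20⊕b21⊕b22⊕b23⊕b24⊕b25⊕b26⊕b27⊕b28⊕b29⊕b30⊕b31 = 1⊕1⊕0⊕0⊕0⊕0⊕0⊕0⊕0⊕1⊕1⊕0⊕0⊕0⊕1⊕1 = 0
Syndrome (s16...s1) = 00000 → position 0 (no error).
Overall parity (XOR of all 32 bits, including p0): 0⊕0⊕0⊕1⊕0⊕0⊕1⊕0⊕0⊕1⊕1⊕1⊕1⊕1⊕0⊕1⊕1⊕1⊕0⊕0⊕0⊕0⊕0⊕0⊕0⊕1⊕1⊕0⊕0⊕0⊕1⊕1 = 0
Overall=0, syndrome position=0 → no error.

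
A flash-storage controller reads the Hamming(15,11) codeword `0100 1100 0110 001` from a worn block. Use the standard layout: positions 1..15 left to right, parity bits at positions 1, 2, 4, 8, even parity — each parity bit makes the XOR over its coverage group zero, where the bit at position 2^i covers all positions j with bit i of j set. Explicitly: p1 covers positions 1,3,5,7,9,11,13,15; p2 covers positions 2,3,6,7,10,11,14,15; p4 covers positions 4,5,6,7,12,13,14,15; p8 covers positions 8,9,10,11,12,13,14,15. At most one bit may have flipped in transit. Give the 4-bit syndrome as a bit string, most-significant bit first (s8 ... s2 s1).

s1: b1⊕b3⊕b5⊕b7⊕b9⊕b11⊕b13⊕b15 = 0⊕0⊕1⊕0⊕0⊕1⊕0⊕1 = 1
s2: b2⊕b3⊕b6⊕b7⊕b10⊕b11⊕b14⊕b15 = 1⊕0⊕1⊕0⊕1⊕1⊕0⊕1 = 1
s4: b4⊕b5⊕b6⊕b7⊕b12⊕b13⊕b14⊕b15 = 0⊕1⊕1⊕0⊕0⊕0⊕0⊕1 = 1
s8: b8⊕b9⊕b10⊕b11⊕b12⊕b13⊕b14⊕b15 = 0⊕0⊕1⊕1⊕0⊕0⊕0⊕1 = 1
Syndrome (s8...s1) = 1111 → position 15.

1111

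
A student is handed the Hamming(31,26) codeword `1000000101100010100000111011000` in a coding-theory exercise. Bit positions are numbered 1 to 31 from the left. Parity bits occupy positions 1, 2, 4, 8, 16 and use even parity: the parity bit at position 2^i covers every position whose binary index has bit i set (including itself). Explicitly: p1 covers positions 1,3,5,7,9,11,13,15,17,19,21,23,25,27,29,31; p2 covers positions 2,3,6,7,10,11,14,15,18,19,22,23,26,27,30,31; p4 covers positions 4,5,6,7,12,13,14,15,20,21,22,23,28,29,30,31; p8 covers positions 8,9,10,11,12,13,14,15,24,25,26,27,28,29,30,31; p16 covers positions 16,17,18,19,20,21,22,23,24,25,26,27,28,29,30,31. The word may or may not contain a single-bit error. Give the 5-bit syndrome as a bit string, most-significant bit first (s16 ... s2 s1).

s1: b1⊕b3⊕b5⊕b7⊕b9⊕b11⊕b13⊕b15⊕b17⊕b19⊕b21⊕b23⊕b25⊕b27⊕b29⊕b31 = 1⊕0⊕0⊕0⊕0⊕1⊕0⊕1⊕1⊕0⊕0⊕1⊕1⊕1⊕0⊕0 = 1
s2: b2⊕b3⊕b6⊕b7⊕b10⊕b11⊕b14⊕b15⊕b18⊕b19⊕b22⊕b23⊕b26⊕b27⊕b30⊕b31 = 0⊕0⊕0⊕0⊕1⊕1⊕0⊕1⊕0⊕0⊕0⊕1⊕0⊕1⊕0⊕0 = 1
s4: b4⊕b5⊕b6⊕b7⊕b12⊕b13⊕b14⊕b15⊕b20⊕b21⊕b22⊕b23⊕b28⊕b29⊕b30⊕b31 = 0⊕0⊕0⊕0⊕0⊕0⊕0⊕1⊕0⊕0⊕0⊕1⊕1⊕0⊕0⊕0 = 1
s8: b8⊕b9⊕b10⊕b11⊕b12⊕b13⊕b14⊕b15⊕b24⊕b25⊕b26⊕b27⊕b28⊕b29⊕b30⊕b31 = 1⊕0⊕1⊕1⊕0⊕0⊕0⊕1⊕1⊕1⊕0⊕1⊕1⊕0⊕0⊕0 = 0
s16: b16⊕b17⊕b18⊕b19⊕b20⊕b21⊕b22⊕b23⊕b24⊕b25⊕b26⊕b27⊕b28⊕b29⊕b30⊕b31 = 0⊕1⊕0⊕0⊕0⊕0⊕0⊕1⊕1⊕1⊕0⊕1⊕1⊕0⊕0⊕0 = 0
Syndrome (s16...s1) = 00111 → position 7.

00111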